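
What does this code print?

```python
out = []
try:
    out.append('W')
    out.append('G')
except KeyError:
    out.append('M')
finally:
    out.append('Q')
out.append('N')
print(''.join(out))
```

Execution trace: 'W' (try body) → 'G' (try body, no exception) → 'Q' (finally) → 'N' (after the try/except). Output: WGQN

Answer: WGQN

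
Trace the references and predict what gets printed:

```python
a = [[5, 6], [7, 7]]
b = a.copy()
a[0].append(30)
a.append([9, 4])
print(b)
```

Key concept: shallow copy with nested lists.
Step by step:
`a = [[5, 6], [7, 7]]` → a = [[5, 6], [7, 7]]
`b = a.copy()` → b = [[5, 6], [7, 7]]
`a[0].append(30)` → a = [[5, 6, 30], [7, 7]]; b = [[5, 6, 30], [7, 7]]
`a.append([9, 4])` → a = [[5, 6, 30], [7, 7], [9, 4]]
`print(b)` → prints [[5, 6, 30], [7, 7]]

Answer: [[5, 6, 30], [7, 7]]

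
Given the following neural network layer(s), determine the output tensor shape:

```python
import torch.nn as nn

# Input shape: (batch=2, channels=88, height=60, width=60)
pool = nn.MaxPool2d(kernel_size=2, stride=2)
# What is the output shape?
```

Input: (2, 88, 60, 60) -> Output: (2, 88, 30, 30)

Answer: (2, 88, 30, 30)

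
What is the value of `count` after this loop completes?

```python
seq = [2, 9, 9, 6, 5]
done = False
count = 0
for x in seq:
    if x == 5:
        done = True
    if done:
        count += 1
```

Count elements after first 5 in [2, 9, 9, 6, 5]
`count` takes the values: 0 → 1

Answer: 1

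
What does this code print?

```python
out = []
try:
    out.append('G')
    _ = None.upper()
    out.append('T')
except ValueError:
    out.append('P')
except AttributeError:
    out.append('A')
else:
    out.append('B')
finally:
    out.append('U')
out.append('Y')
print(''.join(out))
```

Execution trace: 'G' (try body) → 'A' (except AttributeError) → 'U' (finally) → 'Y' (after the try/except). Output: GAUY

Answer: GAUY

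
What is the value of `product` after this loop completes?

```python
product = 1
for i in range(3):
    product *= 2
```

2^3 = 8
`product` takes the values: 1 → 2 → 4 → 8

Answer: 8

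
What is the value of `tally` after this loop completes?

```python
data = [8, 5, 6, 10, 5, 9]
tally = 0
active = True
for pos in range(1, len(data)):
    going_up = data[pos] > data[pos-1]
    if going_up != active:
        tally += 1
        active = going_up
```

Count direction changes in [8, 5, 6, 10, 5, 9]
`tally` takes the values: 0 → 1 → 2 → 3 → 4

Answer: 4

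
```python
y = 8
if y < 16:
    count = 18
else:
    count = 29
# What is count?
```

Trace:
`y = 8` → y = 8
`if y < 16: ...` → y < 16 is True → count = 18
So count = 18

Answer: 18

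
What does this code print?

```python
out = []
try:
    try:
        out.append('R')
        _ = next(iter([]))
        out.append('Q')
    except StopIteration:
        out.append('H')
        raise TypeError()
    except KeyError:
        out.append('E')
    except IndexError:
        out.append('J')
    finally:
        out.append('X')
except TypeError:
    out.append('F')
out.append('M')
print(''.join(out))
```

Execution trace: 'R' (inner try body) → 'H' (inner except StopIteration) → 'X' (inner finally) → 'F' (outer except TypeError) → 'M' (after the try/except). Output: RHXFM

Answer: RHXFM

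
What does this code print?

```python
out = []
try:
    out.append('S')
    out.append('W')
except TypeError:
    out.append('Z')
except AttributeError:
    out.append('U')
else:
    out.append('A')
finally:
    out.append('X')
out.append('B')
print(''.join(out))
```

Execution trace: 'S' (try body) → 'W' (try body, no exception) → 'A' (else) → 'X' (finally) → 'B' (after the try/except). Output: SWAXB

Answer: SWAXB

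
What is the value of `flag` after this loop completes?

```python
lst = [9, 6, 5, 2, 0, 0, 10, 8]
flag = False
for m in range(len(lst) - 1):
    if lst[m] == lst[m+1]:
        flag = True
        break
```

Check consecutive duplicates in [9, 6, 5, 2, 0, 0, 10, 8]
`flag` takes the values: False → True

Answer: True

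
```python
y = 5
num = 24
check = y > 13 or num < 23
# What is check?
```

Trace:
`y = 5` → y = 5
`num = 24` → num = 24
`check = y > 13 or num < 23` → check = False
So check = False

Answer: False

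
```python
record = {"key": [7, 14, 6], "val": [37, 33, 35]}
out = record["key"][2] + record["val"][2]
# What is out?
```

Trace:
`record = {"key": [7, 14, 6], "val": [37, 33, 35]}` → record = {'key': [7, 14, 6], 'val': [37, 33, 35]}
`out = record["key"][2] + record["val"][2]` → out = 41
So out = 41

Answer: 41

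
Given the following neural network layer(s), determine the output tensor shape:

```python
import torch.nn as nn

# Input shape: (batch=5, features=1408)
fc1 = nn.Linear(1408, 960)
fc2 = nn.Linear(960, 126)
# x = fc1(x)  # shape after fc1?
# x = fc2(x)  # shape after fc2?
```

Input: (5, 1408) -> after fc1: (5, 960) -> Output: (5, 126)

Answer: (5, 126)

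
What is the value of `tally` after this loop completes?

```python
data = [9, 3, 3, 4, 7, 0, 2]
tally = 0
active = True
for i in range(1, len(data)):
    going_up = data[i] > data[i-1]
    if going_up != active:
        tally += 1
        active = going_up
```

Count direction changes in [9, 3, 3, 4, 7, 0, 2]
`tally` takes the values: 0 → 1 → 2 → 3 → 4

Answer: 4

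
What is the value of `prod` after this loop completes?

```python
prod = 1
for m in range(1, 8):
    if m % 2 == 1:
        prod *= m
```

Product of odd numbers 1 to 7
`prod` takes the values: 1 → 3 → 15 → 105

Answer: 105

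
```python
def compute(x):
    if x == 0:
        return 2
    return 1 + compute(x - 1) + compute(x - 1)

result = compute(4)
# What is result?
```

compute(x) = 1 + 2·compute(x-1), compute(0)=2. Closed form: (2+1)·2^4 - 1 = 47.

Answer: 47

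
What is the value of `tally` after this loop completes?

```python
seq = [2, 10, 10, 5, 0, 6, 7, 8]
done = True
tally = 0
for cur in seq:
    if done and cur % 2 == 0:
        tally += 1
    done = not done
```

Count even values at even positions
`tally` takes the values: 0 → 1 → 2 → 3

Answer: 3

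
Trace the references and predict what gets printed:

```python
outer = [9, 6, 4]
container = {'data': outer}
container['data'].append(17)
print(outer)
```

Key concept: dict holds reference to list.
Step by step:
`outer = [9, 6, 4]` → outer = [9, 6, 4]
`container = {'data': outer}` → container = {'data': [9, 6, 4]}
`container['data'].append(17)` → outer = [9, 6, 4, 17]; container = {'data': [9, 6, 4, 17]}
`print(outer)` → prints [9, 6, 4, 17]

Answer: [9, 6, 4, 17]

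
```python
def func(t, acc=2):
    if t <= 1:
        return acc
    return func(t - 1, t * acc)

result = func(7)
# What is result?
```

Accumulator trace (n, acc): (7, 2) -> (6, 14) -> (5, 84) -> (4, 420) -> (3, 1680) -> (2, 5040) -> (1, 10080) -> return 10080

Answer: 10080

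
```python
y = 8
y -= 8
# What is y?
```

Trace:
`y = 8` → y = 8
`y -= 8` → y = 0
So y = 0

Answer: 0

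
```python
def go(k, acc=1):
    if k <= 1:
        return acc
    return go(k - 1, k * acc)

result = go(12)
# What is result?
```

Accumulator trace (n, acc): (12, 1) -> (11, 12) -> (10, 132) -> (9, 1320) -> (8, 11880) -> (7, 95040) -> (6, 665280) -> (5, 3991680) -> (4, 19958400) -> (3, 79833600) -> (2, 239500800) -> (1, 479001600) -> return 479001600

Answer: 479001600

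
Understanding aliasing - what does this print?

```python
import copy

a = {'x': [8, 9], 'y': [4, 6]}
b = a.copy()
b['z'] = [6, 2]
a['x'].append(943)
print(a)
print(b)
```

Key concept: shallow copy of dict with mutable values.
Step by step:
`a = {'x': [8, 9], 'y': [4, 6]}` → a = {'x': [8, 9], 'y': [4, 6]}
`b = a.copy()` → b = {'x': [8, 9], 'y': [4, 6]}
`b['z'] = [6, 2]` → b = {'x': [8, 9], 'y': [4, 6], 'z': [6, 2]}
`a['x'].append(943)` → a = {'x': [8, 9, 943], 'y': [4, 6]}; b = {'x': [8, 9, 943], 'y': [4, 6], 'z': [6, 2]}
`print(a)` → prints {'x': [8, 9, 943], 'y': [4, 6]}
`print(b)` → prints {'x': [8, 9, 943], 'y': [4, 6], 'z': [6, 2]}

Answer:
{'x': [8, 9, 943], 'y': [4, 6]}
{'x': [8, 9, 943], 'y': [4, 6], 'z': [6, 2]}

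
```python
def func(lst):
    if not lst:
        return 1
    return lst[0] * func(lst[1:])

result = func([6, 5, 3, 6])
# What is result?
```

Product over [6, 5, 3, 6] = 6 * 5 * 3 * 6 = 540

Answer: 540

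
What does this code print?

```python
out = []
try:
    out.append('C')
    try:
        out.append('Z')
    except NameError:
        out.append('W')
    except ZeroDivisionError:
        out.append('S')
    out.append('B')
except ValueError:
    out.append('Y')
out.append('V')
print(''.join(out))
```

Execution trace: 'C' (try body) → 'Z' (inner try body, no exception) → 'B' (try body, no exception) → 'V' (after the try/except). Output: CZBV

Answer: CZBV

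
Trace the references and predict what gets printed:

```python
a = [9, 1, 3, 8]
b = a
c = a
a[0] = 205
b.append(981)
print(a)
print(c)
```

Key concept: multiple aliases.
Step by step:
`a = [9, 1, 3, 8]` → a = [9, 1, 3, 8]
`b = a` → b = [9, 1, 3, 8] (same object as a)
`c = a` → c = [9, 1, 3, 8] (same object as a, b)
`a[0] = 205` → a = [205, 1, 3, 8] (same object as b, c); b = [205, 1, 3, 8] (same object as a, c); c = [205, 1, 3, 8] (same object as a, b)
`b.append(981)` → a = [205, 1, 3, 8, 981] (same object as b, c); b = [205, 1, 3, 8, 981] (same object as a, c); c = [205, 1, 3, 8, 981] (same object as a, b)
`print(a)` → prints [205, 1, 3, 8, 981]
`print(c)` → prints [205, 1, 3, 8, 981]

Answer:
[205, 1, 3, 8, 981]
[205, 1, 3, 8, 981]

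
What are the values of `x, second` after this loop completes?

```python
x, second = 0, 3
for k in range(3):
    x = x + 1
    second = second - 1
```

x goes 0→3, second goes 3→0
`x, second` takes the values: (0, 3) → (1, 3) → (1, 2) → (2, 2) → (2, 1) → (3, 1) → (3, 0)

Answer: 3, 0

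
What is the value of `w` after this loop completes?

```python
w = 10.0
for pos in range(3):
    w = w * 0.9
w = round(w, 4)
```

Exponential decay: 10.0 * 0.9^3
`w` takes the values: 10.0 → 9.0 → 8.1 → 7.29

Answer: 7.29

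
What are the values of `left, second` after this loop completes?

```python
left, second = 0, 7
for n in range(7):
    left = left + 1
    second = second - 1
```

left goes 0→7, second goes 7→0
`left, second` takes the values: (0, 7) → (1, 7) → (1, 6) → (2, 6) → (2, 5) → (3, 5) → (3, 4) → (4, 4) → (4, 3) → (5, 3) → (5, 2) → (6, 2) → (6, 1) → (7, 1) → (7, 0)

Answer: 7, 0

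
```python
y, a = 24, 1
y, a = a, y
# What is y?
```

Trace:
`y, a = 24, 1` → y = 24; a = 1
`y, a = a, y` → y = 1; a = 24
So y = 1

Answer: 1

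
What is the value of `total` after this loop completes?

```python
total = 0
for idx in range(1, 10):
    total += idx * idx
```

Sum of squares 1² to 9² = 285
`total` takes the values: 0 → 1 → 5 → 14 → 30 → 55 → 91 → 140 → 204 → 285

Answer: 285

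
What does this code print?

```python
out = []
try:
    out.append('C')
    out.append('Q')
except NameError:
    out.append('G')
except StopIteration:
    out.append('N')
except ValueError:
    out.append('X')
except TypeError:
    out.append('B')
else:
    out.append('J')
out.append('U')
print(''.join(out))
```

Execution trace: 'C' (try body) → 'Q' (try body, no exception) → 'J' (else) → 'U' (after the try/except). Output: CQJU

Answer: CQJU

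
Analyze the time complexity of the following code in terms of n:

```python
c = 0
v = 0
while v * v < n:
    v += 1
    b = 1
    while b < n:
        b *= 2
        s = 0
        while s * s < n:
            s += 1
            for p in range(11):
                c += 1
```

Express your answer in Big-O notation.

Each loop level contributes: √n × log n × √n × 1. Multiplying the contributions gives O(n log n).

Answer: O(n log n)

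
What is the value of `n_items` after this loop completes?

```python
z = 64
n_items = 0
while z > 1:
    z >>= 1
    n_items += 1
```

Count right shifts until 1
`n_items` takes the values: 0 → 1 → 2 → 3 → 4 → 5 → 6

Answer: 6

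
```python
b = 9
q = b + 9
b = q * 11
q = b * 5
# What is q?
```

Trace:
`b = 9` → b = 9
`q = b + 9` → q = 18
`b = q * 11` → b = 198
`q = b * 5` → q = 990
So q = 990

Answer: 990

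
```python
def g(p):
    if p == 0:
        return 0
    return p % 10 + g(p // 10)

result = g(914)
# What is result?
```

Sum of digits of 914: 4 + 1 + 9 = 14

Answer: 14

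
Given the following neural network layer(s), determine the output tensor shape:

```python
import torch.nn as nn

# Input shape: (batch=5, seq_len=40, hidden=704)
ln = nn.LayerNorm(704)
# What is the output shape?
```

Input: (5, 40, 704) -> Output: (5, 40, 704)

Answer: (5, 40, 704)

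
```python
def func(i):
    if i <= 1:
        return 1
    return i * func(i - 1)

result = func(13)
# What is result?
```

func(13) = 13 * 12 * 11 * 10 * 9 * 8 * 7 * 6 * 5 * 4 * 3 * 2 * 1 = 6227020800

Answer: 6227020800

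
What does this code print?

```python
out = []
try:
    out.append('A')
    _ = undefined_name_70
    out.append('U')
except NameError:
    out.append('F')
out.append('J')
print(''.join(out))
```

Execution trace: 'A' (try body) → 'F' (except NameError) → 'J' (after the try/except). Output: AFJ

Answer: AFJ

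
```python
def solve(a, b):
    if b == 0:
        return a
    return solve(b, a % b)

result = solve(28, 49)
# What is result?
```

solve(28, 49) -> solve(49, 28) -> solve(28, 21) -> solve(21, 7) -> solve(7, 0) -> 7

Answer: 7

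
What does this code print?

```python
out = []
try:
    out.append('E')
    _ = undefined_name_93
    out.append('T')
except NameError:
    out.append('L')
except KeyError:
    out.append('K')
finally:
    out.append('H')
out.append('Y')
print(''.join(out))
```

Execution trace: 'E' (try body) → 'L' (except NameError) → 'H' (finally) → 'Y' (after the try/except). Output: ELHY

Answer: ELHY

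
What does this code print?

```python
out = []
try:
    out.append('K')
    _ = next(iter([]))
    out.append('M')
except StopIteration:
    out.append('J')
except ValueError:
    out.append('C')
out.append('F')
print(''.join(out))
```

Execution trace: 'K' (try body) → 'J' (except StopIteration) → 'F' (after the try/except). Output: KJF

Answer: KJF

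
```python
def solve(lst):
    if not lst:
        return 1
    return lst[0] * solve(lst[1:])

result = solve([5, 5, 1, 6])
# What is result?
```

Product over [5, 5, 1, 6] = 5 * 5 * 1 * 6 = 150

Answer: 150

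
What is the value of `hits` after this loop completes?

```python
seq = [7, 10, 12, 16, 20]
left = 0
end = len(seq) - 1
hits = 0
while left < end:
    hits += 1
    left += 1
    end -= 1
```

Iterations until pointers meet (list length 5)
`hits` takes the values: 0 → 1 → 2

Answer: 2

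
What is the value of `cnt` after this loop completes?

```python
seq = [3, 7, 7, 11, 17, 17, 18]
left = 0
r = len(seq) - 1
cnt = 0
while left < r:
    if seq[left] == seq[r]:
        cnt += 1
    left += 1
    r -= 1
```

Count matching pairs from ends
`cnt` takes the values: 0

Answer: 0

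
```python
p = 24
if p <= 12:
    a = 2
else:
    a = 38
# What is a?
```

Trace:
`p = 24` → p = 24
`if p <= 12: ...` → p <= 12 is False, take else branch → a = 38
So a = 38

Answer: 38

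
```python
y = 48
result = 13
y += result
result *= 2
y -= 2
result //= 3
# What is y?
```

Trace:
`y = 48` → y = 48
`result = 13` → result = 13
`y += result` → y = 61
`result *= 2` → result = 26
`y -= 2` → y = 59
`result //= 3` → result = 8
So y = 59

Answer: 59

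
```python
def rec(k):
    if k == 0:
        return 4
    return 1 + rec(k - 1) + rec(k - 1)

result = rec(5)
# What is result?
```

rec(k) = 1 + 2·rec(k-1), rec(0)=4. Closed form: (4+1)·2^5 - 1 = 159.

Answer: 159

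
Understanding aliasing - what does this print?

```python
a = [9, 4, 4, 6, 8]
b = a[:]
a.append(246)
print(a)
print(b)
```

Key concept: slice [:] creates copy.
Step by step:
`a = [9, 4, 4, 6, 8]` → a = [9, 4, 4, 6, 8]
`b = a[:]` → b = [9, 4, 4, 6, 8]
`a.append(246)` → a = [9, 4, 4, 6, 8, 246]
`print(a)` → prints [9, 4, 4, 6, 8, 246]
`print(b)` → prints [9, 4, 4, 6, 8]

Answer:
[9, 4, 4, 6, 8, 246]
[9, 4, 4, 6, 8]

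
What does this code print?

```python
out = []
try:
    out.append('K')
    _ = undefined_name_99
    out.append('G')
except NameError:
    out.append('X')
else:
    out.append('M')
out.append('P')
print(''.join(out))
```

Execution trace: 'K' (try body) → 'X' (except NameError) → 'P' (after the try/except). Output: KXP

Answer: KXP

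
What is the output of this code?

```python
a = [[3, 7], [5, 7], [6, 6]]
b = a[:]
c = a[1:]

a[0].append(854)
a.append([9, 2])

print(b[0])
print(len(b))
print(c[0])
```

Key concept: slice with nested mutation.
Step by step:
`a = [[3, 7], [5, 7], [6, 6]]` → a = [[3, 7], [5, 7], [6, 6]]
`b = a[:]` → b = [[3, 7], [5, 7], [6, 6]]
`c = a[1:]` → c = [[5, 7], [6, 6]]
`a[0].append(854)` → a = [[3, 7, 854], [5, 7], [6, 6]]; b = [[3, 7, 854], [5, 7], [6, 6]]
`a.append([9, 2])` → a = [[3, 7, 854], [5, 7], [6, 6], [9, 2]]
`print(b[0])` → prints [3, 7, 854]
`print(len(b))` → prints 3
`print(c[0])` → prints [5, 7]

Answer:
[3, 7, 854]
3
[5, 7]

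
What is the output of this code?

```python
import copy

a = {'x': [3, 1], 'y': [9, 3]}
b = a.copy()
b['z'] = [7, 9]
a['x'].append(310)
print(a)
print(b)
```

Key concept: shallow copy of dict with mutable values.
Step by step:
`a = {'x': [3, 1], 'y': [9, 3]}` → a = {'x': [3, 1], 'y': [9, 3]}
`b = a.copy()` → b = {'x': [3, 1], 'y': [9, 3]}
`b['z'] = [7, 9]` → b = {'x': [3, 1], 'y': [9, 3], 'z': [7, 9]}
`a['x'].append(310)` → a = {'x': [3, 1, 310], 'y': [9, 3]}; b = {'x': [3, 1, 310], 'y': [9, 3], 'z': [7, 9]}
`print(a)` → prints {'x': [3, 1, 310], 'y': [9, 3]}
`print(b)` → prints {'x': [3, 1, 310], 'y': [9, 3], 'z': [7, 9]}

Answer:
{'x': [3, 1, 310], 'y': [9, 3]}
{'x': [3, 1, 310], 'y': [9, 3], 'z': [7, 9]}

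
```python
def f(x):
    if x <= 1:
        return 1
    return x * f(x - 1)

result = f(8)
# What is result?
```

f(8) = 8 * 7 * 6 * 5 * 4 * 3 * 2 * 1 = 40320

Answer: 40320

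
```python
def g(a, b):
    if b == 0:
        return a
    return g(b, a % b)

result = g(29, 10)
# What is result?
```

g(29, 10) -> g(10, 9) -> g(9, 1) -> g(1, 0) -> 1

Answer: 1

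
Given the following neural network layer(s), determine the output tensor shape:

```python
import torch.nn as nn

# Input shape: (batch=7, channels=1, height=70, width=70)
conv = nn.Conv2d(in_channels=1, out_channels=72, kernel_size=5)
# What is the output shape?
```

Input: (7, 1, 70, 70) -> Output: (7, 72, 66, 66)

Answer: (7, 72, 66, 66)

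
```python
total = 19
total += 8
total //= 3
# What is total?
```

Trace:
`total = 19` → total = 19
`total += 8` → total = 27
`total //= 3` → total = 9
So total = 9

Answer: 9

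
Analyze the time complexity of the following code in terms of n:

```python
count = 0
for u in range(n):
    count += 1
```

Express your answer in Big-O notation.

Each loop level contributes: n. Multiplying the contributions gives O(n).

Answer: O(n)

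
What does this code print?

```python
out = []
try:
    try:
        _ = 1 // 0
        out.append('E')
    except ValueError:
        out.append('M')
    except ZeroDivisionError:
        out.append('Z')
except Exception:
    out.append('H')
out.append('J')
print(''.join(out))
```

Execution trace: 'Z' (inner except ZeroDivisionError) → 'J' (after the try/except). Output: ZJ

Answer: ZJ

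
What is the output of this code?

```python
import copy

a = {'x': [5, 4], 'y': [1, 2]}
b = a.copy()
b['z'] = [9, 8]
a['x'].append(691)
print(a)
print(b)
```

Key concept: shallow copy of dict with mutable values.
Step by step:
`a = {'x': [5, 4], 'y': [1, 2]}` → a = {'x': [5, 4], 'y': [1, 2]}
`b = a.copy()` → b = {'x': [5, 4], 'y': [1, 2]}
`b['z'] = [9, 8]` → b = {'x': [5, 4], 'y': [1, 2], 'z': [9, 8]}
`a['x'].append(691)` → a = {'x': [5, 4, 691], 'y': [1, 2]}; b = {'x': [5, 4, 691], 'y': [1, 2], 'z': [9, 8]}
`print(a)` → prints {'x': [5, 4, 691], 'y': [1, 2]}
`print(b)` → prints {'x': [5, 4, 691], 'y': [1, 2], 'z': [9, 8]}

Answer:
{'x': [5, 4, 691], 'y': [1, 2]}
{'x': [5, 4, 691], 'y': [1, 2], 'z': [9, 8]}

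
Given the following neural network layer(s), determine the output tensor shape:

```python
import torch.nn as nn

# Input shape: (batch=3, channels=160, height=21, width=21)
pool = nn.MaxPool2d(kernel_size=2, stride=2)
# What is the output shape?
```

Input: (3, 160, 21, 21) -> Output: (3, 160, 10, 10)

Answer: (3, 160, 10, 10)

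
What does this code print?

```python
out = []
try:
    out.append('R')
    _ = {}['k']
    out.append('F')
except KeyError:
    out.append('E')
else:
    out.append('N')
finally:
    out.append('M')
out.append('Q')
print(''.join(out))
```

Execution trace: 'R' (try body) → 'E' (except KeyError) → 'M' (finally) → 'Q' (after the try/except). Output: REMQ

Answer: REMQ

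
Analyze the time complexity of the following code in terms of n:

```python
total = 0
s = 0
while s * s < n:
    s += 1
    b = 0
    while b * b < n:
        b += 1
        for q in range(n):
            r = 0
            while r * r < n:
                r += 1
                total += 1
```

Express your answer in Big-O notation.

Each loop level contributes: √n × √n × n × √n. Multiplying the contributions gives O(n^2√n).

Answer: O(n^2√n)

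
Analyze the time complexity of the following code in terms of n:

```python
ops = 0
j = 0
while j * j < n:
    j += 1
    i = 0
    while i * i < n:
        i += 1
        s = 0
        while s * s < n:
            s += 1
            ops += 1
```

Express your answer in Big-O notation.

Each loop level contributes: √n × √n × √n. Multiplying the contributions gives O(n√n).

Answer: O(n√n)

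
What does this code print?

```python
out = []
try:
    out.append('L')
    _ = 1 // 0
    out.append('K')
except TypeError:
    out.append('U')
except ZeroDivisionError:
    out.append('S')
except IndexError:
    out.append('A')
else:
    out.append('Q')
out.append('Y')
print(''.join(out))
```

Execution trace: 'L' (try body) → 'S' (except ZeroDivisionError) → 'Y' (after the try/except). Output: LSY

Answer: LSY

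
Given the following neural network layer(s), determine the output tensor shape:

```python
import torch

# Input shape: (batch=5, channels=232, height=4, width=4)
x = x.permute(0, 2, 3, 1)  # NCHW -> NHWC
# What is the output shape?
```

Input: (5, 232, 4, 4) -> Output: (5, 4, 4, 232)

Answer: (5, 4, 4, 232)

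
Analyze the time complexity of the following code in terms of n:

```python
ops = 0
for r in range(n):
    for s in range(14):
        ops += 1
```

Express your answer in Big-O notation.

Each loop level contributes: n × 1. Multiplying the contributions gives O(n).

Answer: O(n)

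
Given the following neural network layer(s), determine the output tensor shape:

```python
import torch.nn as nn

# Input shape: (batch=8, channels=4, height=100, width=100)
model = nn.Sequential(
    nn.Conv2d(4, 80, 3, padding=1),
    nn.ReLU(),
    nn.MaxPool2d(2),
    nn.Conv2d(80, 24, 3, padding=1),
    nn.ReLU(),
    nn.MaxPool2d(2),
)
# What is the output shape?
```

Input: (8, 4, 100, 100) -> after first Conv2d: (8, 80, 100, 100) -> after first MaxPool2d: (8, 80, 50, 50) -> after second Conv2d: (8, 24, 50, 50) -> Output: (8, 24, 25, 25)

Answer: (8, 24, 25, 25)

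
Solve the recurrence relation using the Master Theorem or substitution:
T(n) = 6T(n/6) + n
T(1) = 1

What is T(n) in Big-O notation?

By Master Theorem: a=6, b=6, f(n)=n. Since log_6(6) = 1 and f(n) = Θ(n^1), Case 2 applies. T(n) = O(n log n).

Answer: O(n log n)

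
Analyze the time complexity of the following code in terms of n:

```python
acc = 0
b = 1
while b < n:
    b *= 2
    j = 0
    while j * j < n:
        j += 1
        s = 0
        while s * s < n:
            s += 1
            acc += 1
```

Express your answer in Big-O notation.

Each loop level contributes: log n × √n × √n. Multiplying the contributions gives O(n log n).

Answer: O(n log n)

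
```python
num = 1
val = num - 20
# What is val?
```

Trace:
`num = 1` → num = 1
`val = num - 20` → val = -19
So val = -19

Answer: -19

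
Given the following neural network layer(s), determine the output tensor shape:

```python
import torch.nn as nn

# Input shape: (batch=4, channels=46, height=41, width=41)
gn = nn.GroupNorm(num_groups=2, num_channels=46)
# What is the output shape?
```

Input: (4, 46, 41, 41) -> Output: (4, 46, 41, 41)

Answer: (4, 46, 41, 41)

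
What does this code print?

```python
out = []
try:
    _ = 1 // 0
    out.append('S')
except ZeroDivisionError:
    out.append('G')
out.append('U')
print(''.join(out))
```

Execution trace: 'G' (except ZeroDivisionError) → 'U' (after the try/except). Output: GU

Answer: GU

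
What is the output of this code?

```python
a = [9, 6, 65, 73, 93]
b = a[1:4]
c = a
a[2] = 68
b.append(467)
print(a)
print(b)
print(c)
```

Key concept: slice vs alias.
Step by step:
`a = [9, 6, 65, 73, 93]` → a = [9, 6, 65, 73, 93]
`b = a[1:4]` → b = [6, 65, 73]
`c = a` → c = [9, 6, 65, 73, 93] (same object as a)
`a[2] = 68` → a = [9, 6, 68, 73, 93] (same object as c); c = [9, 6, 68, 73, 93] (same object as a)
`b.append(467)` → b = [6, 65, 73, 467]
`print(a)` → prints [9, 6, 68, 73, 93]
`print(b)` → prints [6, 65, 73, 467]
`print(c)` → prints [9, 6, 68, 73, 93]

Answer:
[9, 6, 68, 73, 93]
[6, 65, 73, 467]
[9, 6, 68, 73, 93]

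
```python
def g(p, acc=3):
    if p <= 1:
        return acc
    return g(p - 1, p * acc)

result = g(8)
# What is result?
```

Accumulator trace (n, acc): (8, 3) -> (7, 24) -> (6, 168) -> (5, 1008) -> (4, 5040) -> (3, 20160) -> (2, 60480) -> (1, 120960) -> return 120960

Answer: 120960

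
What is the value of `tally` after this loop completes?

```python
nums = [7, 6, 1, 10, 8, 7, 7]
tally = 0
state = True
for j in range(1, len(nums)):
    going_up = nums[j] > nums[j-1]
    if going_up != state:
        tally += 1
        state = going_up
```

Count direction changes in [7, 6, 1, 10, 8, 7, 7]
`tally` takes the values: 0 → 1 → 2 → 3

Answer: 3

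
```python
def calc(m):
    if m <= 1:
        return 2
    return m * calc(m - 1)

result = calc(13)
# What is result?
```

calc(13) = 13 * 12 * 11 * 10 * 9 * 8 * 7 * 6 * 5 * 4 * 3 * 2 * 2 = 12454041600

Answer: 12454041600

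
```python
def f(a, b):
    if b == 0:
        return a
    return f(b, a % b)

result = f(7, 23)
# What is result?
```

f(7, 23) -> f(23, 7) -> f(7, 2) -> f(2, 1) -> f(1, 0) -> 1

Answer: 1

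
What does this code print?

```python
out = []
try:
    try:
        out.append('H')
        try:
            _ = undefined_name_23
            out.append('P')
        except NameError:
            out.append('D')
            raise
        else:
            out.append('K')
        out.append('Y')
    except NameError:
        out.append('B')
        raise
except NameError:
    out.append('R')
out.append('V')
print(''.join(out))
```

Execution trace: 'H' (try body) → 'D' (inner except NameError) → 'B' (except NameError) → 'R' (outer except NameError) → 'V' (after the try/except). Output: HDBRV

Answer: HDBRV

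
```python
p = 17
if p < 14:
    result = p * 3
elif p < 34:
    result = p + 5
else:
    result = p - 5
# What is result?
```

Trace:
`p = 17` → p = 17
`if p < 14: ...` → p < 14 is False, p < 34 is True → result = 22
So result = 22

Answer: 22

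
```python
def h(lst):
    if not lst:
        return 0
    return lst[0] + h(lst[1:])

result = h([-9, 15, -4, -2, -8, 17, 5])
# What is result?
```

(-9) + 15 + (-4) + (-2) + (-8) + 17 + 5 + 0 = 14

Answer: 14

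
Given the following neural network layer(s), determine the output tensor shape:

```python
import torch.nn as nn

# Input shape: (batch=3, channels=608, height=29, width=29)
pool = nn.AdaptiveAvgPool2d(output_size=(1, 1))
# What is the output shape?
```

Input: (3, 608, 29, 29) -> Output: (3, 608, 1, 1)

Answer: (3, 608, 1, 1)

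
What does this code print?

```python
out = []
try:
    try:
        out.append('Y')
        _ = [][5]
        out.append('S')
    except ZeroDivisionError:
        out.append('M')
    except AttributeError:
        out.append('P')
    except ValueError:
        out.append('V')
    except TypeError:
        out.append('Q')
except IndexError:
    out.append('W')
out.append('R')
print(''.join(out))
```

Execution trace: 'Y' (try body) → 'W' (outer except IndexError) → 'R' (after the try/except). Output: YWR

Answer: YWR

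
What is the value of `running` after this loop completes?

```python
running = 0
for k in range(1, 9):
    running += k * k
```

Sum of squares 1² to 8² = 204
`running` takes the values: 0 → 1 → 5 → 14 → 30 → 55 → 91 → 140 → 204

Answer: 204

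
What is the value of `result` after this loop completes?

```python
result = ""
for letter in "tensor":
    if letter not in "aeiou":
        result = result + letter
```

Remove vowels from 'tensor'
`result` takes the values: "" → "t" → "tn" → "tns" → "tnsr"

Answer: "tnsr"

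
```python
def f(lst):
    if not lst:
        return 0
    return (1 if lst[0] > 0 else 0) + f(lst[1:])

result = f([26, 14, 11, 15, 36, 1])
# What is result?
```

Count of positive elements in [26, 14, 11, 15, 36, 1] = 6

Answer: 6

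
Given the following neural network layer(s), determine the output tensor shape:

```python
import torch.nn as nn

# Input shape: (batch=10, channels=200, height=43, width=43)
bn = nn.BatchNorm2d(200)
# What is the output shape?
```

Input: (10, 200, 43, 43) -> Output: (10, 200, 43, 43)

Answer: (10, 200, 43, 43)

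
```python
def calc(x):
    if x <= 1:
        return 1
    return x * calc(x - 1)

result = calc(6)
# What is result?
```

calc(6) = 6 * 5 * 4 * 3 * 2 * 1 = 720

Answer: 720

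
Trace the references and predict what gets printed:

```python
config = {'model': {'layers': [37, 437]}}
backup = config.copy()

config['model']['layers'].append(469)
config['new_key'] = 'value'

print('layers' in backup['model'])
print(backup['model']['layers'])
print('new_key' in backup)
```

Key concept: shallow copy gotcha with nested dict.
Step by step:
`config = {'model': {'layers': [37, 437]}}` → config = {'model': {'layers': [37, 437]}}
`backup = config.copy()` → backup = {'model': {'layers': [37, 437]}}
`config['model']['layers'].append(469)` → config = {'model': {'layers': [37, 437, 469]}}; backup = {'model': {'layers': [37, 437, 469]}}
`config['new_key'] = 'value'` → config = {'model': {'layers': [37, 437, 469]}, 'new_key': 'value'}
`print('layers' in backup['model'])` → prints True
`print(backup['model']['layers'])` → prints [37, 437, 469]
`print('new_key' in backup)` → prints False

Answer:
True
[37, 437, 469]
False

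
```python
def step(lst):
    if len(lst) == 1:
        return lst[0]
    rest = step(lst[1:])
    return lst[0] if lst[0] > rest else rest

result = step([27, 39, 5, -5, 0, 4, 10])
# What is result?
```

Recursive max over [27, 39, 5, -5, 0, 4, 10] = 39

Answer: 39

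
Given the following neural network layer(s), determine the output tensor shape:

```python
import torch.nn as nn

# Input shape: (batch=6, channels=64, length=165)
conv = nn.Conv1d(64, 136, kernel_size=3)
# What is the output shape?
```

Input: (6, 64, 165) -> Output: (6, 136, 163)

Answer: (6, 136, 163)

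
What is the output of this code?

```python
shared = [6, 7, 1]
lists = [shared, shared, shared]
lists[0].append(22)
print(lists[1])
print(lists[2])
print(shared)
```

Key concept: list of same reference.
Step by step:
`shared = [6, 7, 1]` → shared = [6, 7, 1]
`lists = [shared, shared, shared]` → lists = [[6, 7, 1], [6, 7, 1], [6, 7, 1]]
`lists[0].append(22)` → shared = [6, 7, 1, 22]; lists = [[6, 7, 1, 22], [6, 7, 1, 22], [6, 7, 1, 22]]
`print(lists[1])` → prints [6, 7, 1, 22]
`print(lists[2])` → prints [6, 7, 1, 22]
`print(shared)` → prints [6, 7, 1, 22]

Answer:
[6, 7, 1, 22]
[6, 7, 1, 22]
[6, 7, 1, 22]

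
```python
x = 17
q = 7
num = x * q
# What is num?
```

Trace:
`x = 17` → x = 17
`q = 7` → q = 7
`num = x * q` → num = 119
So num = 119

Answer: 119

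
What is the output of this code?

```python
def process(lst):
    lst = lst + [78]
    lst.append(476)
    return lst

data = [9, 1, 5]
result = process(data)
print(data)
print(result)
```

Key concept: rebinding parameter vs mutation.
Step by step:
`data = [9, 1, 5]` → data = [9, 1, 5]
`result = process(data)` → result = [9, 1, 5, 78, 476]
`print(data)` → prints [9, 1, 5]
`print(result)` → prints [9, 1, 5, 78, 476]

Answer:
[9, 1, 5]
[9, 1, 5, 78, 476]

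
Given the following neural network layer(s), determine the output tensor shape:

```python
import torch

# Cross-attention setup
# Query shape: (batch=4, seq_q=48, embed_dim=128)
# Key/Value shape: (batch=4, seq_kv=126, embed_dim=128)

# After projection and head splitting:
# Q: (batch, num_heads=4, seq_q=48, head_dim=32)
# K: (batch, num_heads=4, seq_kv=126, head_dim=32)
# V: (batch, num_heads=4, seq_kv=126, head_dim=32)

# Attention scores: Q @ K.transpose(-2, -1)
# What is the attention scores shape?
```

Input: (4, 48, 128) -> Output: (4, 4, 48, 126)

Answer: (4, 4, 48, 126)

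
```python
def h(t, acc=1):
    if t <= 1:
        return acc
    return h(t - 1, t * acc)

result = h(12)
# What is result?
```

Accumulator trace (n, acc): (12, 1) -> (11, 12) -> (10, 132) -> (9, 1320) -> (8, 11880) -> (7, 95040) -> (6, 665280) -> (5, 3991680) -> (4, 19958400) -> (3, 79833600) -> (2, 239500800) -> (1, 479001600) -> return 479001600

Answer: 479001600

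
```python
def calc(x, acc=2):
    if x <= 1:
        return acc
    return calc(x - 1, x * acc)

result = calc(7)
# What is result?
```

Accumulator trace (n, acc): (7, 2) -> (6, 14) -> (5, 84) -> (4, 420) -> (3, 1680) -> (2, 5040) -> (1, 10080) -> return 10080

Answer: 10080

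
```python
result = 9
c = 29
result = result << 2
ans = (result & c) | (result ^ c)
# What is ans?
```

Trace:
`result = 9` → result = 9
`c = 29` → c = 29
`result = result << 2` → result = 36
`ans = (result & c) | (result ^ c)` → ans = 61
So ans = 61

Answer: 61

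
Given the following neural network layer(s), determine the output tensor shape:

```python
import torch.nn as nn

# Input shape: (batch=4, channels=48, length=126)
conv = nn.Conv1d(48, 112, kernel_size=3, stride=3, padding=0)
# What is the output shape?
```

Input: (4, 48, 126) -> Output: (4, 112, 42)

Answer: (4, 112, 42)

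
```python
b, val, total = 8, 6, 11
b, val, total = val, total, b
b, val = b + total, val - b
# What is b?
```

Trace:
`b, val, total = 8, 6, 11` → b = 8; val = 6; total = 11
`b, val, total = val, total, b` → b = 6; val = 11; total = 8
`b, val = b + total, val - b` → b = 14; val = 5
So b = 14

Answer: 14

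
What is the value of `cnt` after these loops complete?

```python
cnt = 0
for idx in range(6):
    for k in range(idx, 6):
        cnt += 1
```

Upper triangle: 6 + 5 + ... + 1
`cnt` takes the values: 0 → 1 → 2 → 3 → 4 → 5 → 6 → 7 → 8 → 9 → 10 → 11 → 12 → 13 → 14 → 15 → 16 → 17 → 18 → 19 → 20 → 21

Answer: 21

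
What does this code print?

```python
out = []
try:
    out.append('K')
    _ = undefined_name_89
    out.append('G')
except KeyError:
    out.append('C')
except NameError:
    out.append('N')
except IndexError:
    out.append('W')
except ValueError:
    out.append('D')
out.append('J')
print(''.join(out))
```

Execution trace: 'K' (try body) → 'N' (except NameError) → 'J' (after the try/except). Output: KNJ

Answer: KNJ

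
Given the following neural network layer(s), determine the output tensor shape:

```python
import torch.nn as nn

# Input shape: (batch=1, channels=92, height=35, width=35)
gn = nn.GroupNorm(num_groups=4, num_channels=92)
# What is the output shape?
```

Input: (1, 92, 35, 35) -> Output: (1, 92, 35, 35)

Answer: (1, 92, 35, 35)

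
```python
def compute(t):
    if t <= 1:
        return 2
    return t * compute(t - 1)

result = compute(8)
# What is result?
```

compute(8) = 8 * 7 * 6 * 5 * 4 * 3 * 2 * 2 = 80640

Answer: 80640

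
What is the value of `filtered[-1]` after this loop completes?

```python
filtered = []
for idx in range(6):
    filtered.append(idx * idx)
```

Last element of squares 0 to 5
`filtered` takes the values: [] → [0] → [0, 1] → [0, 1, 4] → [0, 1, 4, 9] → [0, 1, 4, 9, 16] → [0, 1, 4, 9, 16, 25]
So `filtered[-1]` = 25

Answer: 25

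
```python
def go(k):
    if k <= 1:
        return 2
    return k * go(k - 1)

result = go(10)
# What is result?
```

go(10) = 10 * 9 * 8 * 7 * 6 * 5 * 4 * 3 * 2 * 2 = 7257600

Answer: 7257600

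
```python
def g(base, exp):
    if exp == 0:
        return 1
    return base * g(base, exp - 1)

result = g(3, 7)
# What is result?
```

g(3, 7) = 3 * 3 * 3 * 3 * 3 * 3 * 3 = 2187

Answer: 2187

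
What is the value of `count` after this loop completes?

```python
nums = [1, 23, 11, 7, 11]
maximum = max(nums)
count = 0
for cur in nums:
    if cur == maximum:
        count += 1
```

Count of max value 23 in [1, 23, 11, 7, 11]
`count` takes the values: 0 → 1

Answer: 1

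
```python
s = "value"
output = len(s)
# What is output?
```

Trace:
`s = "value"` → s = 'value'
`output = len(s)` → output = 5
So output = 5

Answer: 5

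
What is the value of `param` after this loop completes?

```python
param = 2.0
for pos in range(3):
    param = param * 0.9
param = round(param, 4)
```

Exponential decay: 2.0 * 0.9^3
`param` takes the values: 2.0 → 1.8 → 1.62 → 1.458

Answer: 1.458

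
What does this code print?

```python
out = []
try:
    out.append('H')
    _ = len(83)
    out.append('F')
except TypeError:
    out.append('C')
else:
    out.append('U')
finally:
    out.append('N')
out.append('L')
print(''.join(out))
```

Execution trace: 'H' (try body) → 'C' (except TypeError) → 'N' (finally) → 'L' (after the try/except). Output: HCNL

Answer: HCNL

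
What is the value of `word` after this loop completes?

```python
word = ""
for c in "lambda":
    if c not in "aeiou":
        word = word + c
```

Remove vowels from 'lambda'
`word` takes the values: "" → "l" → "lm" → "lmb" → "lmbd"

Answer: "lmbd"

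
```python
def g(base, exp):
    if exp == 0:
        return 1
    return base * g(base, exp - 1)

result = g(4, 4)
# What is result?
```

g(4, 4) = 4 * 4 * 4 * 4 = 256

Answer: 256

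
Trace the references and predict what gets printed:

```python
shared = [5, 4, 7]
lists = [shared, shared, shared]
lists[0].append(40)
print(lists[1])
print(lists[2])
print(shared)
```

Key concept: list of same reference.
Step by step:
`shared = [5, 4, 7]` → shared = [5, 4, 7]
`lists = [shared, shared, shared]` → lists = [[5, 4, 7], [5, 4, 7], [5, 4, 7]]
`lists[0].append(40)` → shared = [5, 4, 7, 40]; lists = [[5, 4, 7, 40], [5, 4, 7, 40], [5, 4, 7, 40]]
`print(lists[1])` → prints [5, 4, 7, 40]
`print(lists[2])` → prints [5, 4, 7, 40]
`print(shared)` → prints [5, 4, 7, 40]

Answer:
[5, 4, 7, 40]
[5, 4, 7, 40]
[5, 4, 7, 40]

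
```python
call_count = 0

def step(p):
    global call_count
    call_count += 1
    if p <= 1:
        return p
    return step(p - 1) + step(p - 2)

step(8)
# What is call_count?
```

Calls(p) = 1 + Calls(p-1) + Calls(p-2); Calls(0)=Calls(1)=1. For p=8 this gives 67.

Answer: 67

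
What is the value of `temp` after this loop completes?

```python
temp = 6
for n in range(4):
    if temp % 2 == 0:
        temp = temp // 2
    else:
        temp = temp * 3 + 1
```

Collatz-style transformation from 6
`temp` takes the values: 6 → 3 → 10 → 5 → 16

Answer: 16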